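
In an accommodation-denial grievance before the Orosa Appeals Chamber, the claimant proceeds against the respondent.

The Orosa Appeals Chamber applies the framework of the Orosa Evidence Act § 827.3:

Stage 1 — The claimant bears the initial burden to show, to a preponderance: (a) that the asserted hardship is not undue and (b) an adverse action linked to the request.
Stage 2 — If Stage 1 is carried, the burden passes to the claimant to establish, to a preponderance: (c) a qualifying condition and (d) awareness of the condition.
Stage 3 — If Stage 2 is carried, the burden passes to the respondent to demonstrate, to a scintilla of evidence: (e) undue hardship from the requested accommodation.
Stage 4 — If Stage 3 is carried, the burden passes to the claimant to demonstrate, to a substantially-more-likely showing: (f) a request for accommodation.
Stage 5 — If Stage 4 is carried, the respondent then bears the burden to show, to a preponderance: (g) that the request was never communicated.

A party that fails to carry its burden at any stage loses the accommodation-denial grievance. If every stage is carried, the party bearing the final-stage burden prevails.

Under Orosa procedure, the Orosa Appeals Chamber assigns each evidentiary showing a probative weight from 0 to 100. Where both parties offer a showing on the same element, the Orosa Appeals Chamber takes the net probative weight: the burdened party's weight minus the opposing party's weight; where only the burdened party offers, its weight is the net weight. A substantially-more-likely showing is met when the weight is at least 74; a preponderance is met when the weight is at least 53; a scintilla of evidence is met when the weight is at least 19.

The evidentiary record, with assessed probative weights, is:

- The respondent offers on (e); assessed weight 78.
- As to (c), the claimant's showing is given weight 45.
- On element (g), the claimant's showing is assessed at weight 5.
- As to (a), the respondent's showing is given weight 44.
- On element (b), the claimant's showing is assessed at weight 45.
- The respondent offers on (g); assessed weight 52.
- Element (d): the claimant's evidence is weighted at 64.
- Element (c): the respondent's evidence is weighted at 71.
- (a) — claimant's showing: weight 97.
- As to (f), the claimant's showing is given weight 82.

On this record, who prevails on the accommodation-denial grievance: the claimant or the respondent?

respondent

At Stage 1 the claimant must meet a preponderance (weight is at least 53): on (a) the weight is 97 less the opposing 44 gives net 53, which does reach 53, so (a) meets the standard; on (b) the weight is 45, < 53, so (b) does not meet the standard.
  The claimant does not carry Stage 1.
The respondent prevails.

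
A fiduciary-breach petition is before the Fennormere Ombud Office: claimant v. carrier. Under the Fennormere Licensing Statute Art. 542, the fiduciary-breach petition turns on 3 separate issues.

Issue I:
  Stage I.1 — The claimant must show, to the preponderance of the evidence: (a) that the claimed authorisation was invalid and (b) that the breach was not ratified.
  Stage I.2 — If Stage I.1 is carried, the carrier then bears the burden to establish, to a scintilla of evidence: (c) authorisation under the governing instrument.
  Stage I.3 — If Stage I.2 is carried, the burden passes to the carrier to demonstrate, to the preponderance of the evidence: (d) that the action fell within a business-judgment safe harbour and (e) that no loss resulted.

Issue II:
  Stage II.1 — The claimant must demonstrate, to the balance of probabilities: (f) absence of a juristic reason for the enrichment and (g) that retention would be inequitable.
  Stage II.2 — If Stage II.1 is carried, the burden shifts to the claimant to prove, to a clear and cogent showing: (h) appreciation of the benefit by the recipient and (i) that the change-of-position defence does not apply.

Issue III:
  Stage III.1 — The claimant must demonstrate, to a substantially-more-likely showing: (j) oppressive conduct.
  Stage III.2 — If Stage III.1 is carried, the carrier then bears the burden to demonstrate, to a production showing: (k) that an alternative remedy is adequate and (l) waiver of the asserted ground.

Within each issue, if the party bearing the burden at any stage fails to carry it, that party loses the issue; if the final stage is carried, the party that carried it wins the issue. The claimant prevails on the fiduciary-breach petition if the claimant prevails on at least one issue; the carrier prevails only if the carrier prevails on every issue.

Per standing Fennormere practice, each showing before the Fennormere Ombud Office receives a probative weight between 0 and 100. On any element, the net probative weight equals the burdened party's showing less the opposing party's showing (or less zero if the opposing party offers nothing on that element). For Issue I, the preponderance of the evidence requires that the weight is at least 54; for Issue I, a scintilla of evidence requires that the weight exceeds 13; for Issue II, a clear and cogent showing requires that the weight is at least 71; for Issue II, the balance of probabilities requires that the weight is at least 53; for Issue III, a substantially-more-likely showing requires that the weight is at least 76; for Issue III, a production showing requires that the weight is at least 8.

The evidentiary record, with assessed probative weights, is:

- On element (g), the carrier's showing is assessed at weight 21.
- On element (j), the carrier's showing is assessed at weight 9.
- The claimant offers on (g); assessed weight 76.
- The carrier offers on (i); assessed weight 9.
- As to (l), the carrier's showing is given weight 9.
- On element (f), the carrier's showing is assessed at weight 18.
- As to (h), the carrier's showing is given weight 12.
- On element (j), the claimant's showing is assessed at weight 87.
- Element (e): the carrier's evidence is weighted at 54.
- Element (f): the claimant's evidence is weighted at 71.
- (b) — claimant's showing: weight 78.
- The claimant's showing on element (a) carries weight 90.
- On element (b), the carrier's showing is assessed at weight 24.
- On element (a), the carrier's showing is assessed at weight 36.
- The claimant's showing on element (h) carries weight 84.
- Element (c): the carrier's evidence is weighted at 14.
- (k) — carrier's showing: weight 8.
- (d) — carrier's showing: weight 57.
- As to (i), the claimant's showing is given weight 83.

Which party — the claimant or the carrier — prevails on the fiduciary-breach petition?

— Issue I —
Stage I.1 (claimant, the preponderance of the evidence, weight is at least 54): (a) net 90−36=54 ≥ 54 — meets; (b) net 78−24=54 ≥ 54 — meets.
  The claimant carries Stage I.1; the carrier now bears the burden.
Stage I.2 (carrier, a scintilla of evidence, weight exceeds 13): (c) 14 > 13 — meets.
  Stage I.2 carried; the burden remains with the carrier.
Stage I.3 (carrier, the preponderance of the evidence, weight is at least 54): (d) 57 ≥ 54 — meets; (e) 54 ≥ 54 — meets.
  The carrier carries the last stage.
Every stage carried; the carrier prevails on this issue.
— Issue II —
At Stage II.1 the claimant must meet the balance of probabilities (weight is at least 53): on (f) the weight is 71 less the opposing 18 gives net 53, which does reach 53, so (f) meets the standard; on (g) the weight is 76 less the opposing 21 gives net 55, ≥ 53, so (g) meets the standard.
  Stage II.1 carried; the burden remains with the claimant.
At Stage II.2 the claimant must meet a clear and cogent showing (weight is at least 71): on (h) the weight is 84 less the opposing 12 gives net 72, which does reach 71, so (h) meets the standard; on (i) the weight is 83 less the opposing 9 gives net 74, ≥ 71, so (i) meets the standard.
  Stage II.2 carried; the final stage is satisfied.
All stages carried — the claimant prevails on this issue.
— Issue III —
At Stage III.1 the claimant must meet a substantially-more-likely showing (weight is at least 76): on (j) the weight is 87 less the opposing 9 gives net 78, which does reach 76, so (j) meets the standard.
  The claimant carries Stage III.1; the carrier now bears the burden.
At Stage III.2 the carrier must meet a production showing (weight is at least 8): on (k) the weight is 8, which does reach 8, so (k) meets the standard; on (l) the weight is 9, ≥ 8, so (l) meets the standard.
  The carrier carries the last stage.
With every stage satisfied, the carrier prevails on this issue.
Per-issue: Issue I → carrier; Issue II → claimant; Issue III → carrier. The claimant must prevail on at least one issue; overall, the claimant prevails.

claimant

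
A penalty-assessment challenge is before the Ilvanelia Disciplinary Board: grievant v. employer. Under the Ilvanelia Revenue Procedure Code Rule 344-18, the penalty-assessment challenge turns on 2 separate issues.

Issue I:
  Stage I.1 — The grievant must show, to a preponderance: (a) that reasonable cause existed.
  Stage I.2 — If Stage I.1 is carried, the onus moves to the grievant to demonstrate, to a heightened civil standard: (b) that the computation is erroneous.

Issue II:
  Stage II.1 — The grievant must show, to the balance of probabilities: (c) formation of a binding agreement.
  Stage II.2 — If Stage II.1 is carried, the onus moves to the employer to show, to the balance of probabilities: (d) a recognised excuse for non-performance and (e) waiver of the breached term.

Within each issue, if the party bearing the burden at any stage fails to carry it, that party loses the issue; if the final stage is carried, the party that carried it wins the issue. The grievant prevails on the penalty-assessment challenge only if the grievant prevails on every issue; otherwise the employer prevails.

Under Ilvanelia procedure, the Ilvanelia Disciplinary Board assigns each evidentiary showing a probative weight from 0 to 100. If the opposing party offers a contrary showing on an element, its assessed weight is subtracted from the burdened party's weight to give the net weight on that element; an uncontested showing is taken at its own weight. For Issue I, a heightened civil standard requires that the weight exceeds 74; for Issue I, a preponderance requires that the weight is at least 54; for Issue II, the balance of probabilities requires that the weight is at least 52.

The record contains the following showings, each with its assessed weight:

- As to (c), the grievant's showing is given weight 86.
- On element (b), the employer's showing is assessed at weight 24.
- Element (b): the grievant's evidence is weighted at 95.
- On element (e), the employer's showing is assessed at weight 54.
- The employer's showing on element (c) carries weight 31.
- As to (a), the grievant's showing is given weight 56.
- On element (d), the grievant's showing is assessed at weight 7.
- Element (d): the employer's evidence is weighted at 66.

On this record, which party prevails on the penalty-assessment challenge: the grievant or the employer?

— Issue I —
Stage I.1 — burden on grievant; standard: a preponderance (weight is at least 54).
    (a): 56 ≥ 54 [met]
  Stage I.1 is satisfied; the grievant continues to bear the burden.
Stage I.2 — burden on grievant; standard: a heightened civil standard (weight exceeds 74).
    (b): 95 − 24 = 71 ≤ 74 [not met]
  Stage I.2 not carried; the grievant fails its burden.
The analysis ends at Stage I.2; the employer prevails on this issue.
— Issue II —
Stage II.1 (grievant, the balance of probabilities, weight is at least 52): (c) net 86−31=55 ≥ 52 — meets.
  Stage II.1 is satisfied; the onus moves to the employer.
Stage II.2 (employer, the balance of probabilities, weight is at least 52): (d) net 66−7=59 ≥ 52 — meets; (e) 54 ≥ 52 — meets.
  The employer carries the last stage.
With every stage satisfied, the employer prevails on this issue.
Per-issue: Issue I → employer; Issue II → employer. The grievant must prevail on every issue; overall, the employer prevails.

employer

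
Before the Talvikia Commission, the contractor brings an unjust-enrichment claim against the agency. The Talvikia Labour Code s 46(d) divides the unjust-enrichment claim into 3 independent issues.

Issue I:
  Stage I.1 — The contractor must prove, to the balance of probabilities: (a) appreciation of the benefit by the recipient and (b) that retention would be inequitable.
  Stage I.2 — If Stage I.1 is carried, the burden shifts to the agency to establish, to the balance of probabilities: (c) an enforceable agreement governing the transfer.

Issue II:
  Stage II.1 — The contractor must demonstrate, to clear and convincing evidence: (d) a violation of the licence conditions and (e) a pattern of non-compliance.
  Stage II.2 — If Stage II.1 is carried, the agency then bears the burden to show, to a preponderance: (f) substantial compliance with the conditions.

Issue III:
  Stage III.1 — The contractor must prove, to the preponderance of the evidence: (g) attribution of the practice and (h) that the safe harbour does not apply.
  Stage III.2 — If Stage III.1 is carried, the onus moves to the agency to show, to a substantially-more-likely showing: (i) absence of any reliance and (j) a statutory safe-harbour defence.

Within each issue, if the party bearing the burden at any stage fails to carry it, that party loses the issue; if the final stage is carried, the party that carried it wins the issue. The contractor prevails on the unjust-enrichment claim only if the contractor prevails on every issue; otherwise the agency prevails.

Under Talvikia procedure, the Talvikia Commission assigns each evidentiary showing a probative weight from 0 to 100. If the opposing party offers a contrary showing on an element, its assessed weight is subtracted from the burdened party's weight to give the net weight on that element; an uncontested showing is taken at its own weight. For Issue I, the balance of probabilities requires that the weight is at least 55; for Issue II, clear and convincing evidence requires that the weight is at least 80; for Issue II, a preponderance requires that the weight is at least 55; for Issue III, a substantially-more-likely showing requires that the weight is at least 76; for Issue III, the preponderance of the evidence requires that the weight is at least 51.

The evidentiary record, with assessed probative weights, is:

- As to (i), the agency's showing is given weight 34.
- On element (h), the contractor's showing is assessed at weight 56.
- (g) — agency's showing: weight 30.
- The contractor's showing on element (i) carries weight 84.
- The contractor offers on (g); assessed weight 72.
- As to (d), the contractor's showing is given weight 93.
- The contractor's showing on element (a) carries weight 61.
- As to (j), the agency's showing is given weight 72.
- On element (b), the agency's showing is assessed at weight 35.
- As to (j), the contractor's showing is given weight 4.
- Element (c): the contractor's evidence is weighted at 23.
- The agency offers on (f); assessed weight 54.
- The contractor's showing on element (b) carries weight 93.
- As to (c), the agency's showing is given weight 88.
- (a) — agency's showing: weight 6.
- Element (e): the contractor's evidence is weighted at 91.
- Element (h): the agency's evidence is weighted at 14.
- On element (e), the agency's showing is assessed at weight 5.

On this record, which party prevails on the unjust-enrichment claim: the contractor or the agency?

— Issue I —
Stage I.1 (contractor, the balance of probabilities, weight is at least 55): (a) net 61−6=55 ≥ 55 — meets; (b) net 93−35=58 ≥ 55 — meets.
  All elements met. The burden passes to the agency.
Stage I.2 (agency, the balance of probabilities, weight is at least 55): (c) net 88−23=65 ≥ 55 — meets.
  Stage I.2 carried; the final stage is satisfied.
All stages carried — the agency prevails on this issue.
— Issue II —
Stage II.1 (contractor, clear and convincing evidence, weight is at least 80): (d) 93 ≥ 80 — meets; (e) net 91−5=86 ≥ 80 — meets.
  Stage II.1 is satisfied; the onus moves to the agency.
Stage II.2 (agency, a preponderance, weight is at least 55): (f) 54 < 55 — fails.
  Not every element is met, so the agency fails to carry Stage II.2.
The contractor prevails on this issue.
— Issue III —
Stage III.1 — burden on contractor; standard: the preponderance of the evidence (weight is at least 51).
    (g): 72 − 30 = 42 < 51 [not met]
    (h): 56 − 14 = 42 < 51 [not met]
  Stage III.1 not carried; the contractor fails its burden.
So the agency prevails on this issue.
Per-issue: Issue I → agency; Issue II → contractor; Issue III → agency. The contractor must prevail on every issue; overall, the agency prevails.

agency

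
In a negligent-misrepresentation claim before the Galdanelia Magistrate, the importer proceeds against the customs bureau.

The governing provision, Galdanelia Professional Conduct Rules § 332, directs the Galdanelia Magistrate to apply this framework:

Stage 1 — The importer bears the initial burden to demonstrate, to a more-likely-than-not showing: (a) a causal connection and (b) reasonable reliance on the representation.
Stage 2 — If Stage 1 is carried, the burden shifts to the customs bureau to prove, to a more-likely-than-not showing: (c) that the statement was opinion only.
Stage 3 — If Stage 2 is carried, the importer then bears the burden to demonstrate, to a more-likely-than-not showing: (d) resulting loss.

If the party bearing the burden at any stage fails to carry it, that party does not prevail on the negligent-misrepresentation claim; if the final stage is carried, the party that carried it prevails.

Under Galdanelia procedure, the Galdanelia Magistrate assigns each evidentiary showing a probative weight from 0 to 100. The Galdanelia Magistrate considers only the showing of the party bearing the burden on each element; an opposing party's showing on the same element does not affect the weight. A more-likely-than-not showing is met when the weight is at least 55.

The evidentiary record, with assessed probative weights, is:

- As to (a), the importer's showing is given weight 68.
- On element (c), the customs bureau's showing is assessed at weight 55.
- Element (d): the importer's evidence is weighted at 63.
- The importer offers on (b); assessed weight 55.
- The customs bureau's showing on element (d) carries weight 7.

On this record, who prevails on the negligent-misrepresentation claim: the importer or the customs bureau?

importer

Stage 1 — burden on importer; standard: a more-likely-than-not showing (weight is at least 55).
    (a): 68 ≥ 55 [met]
    (b): 55 ≥ 55 [met]
  Stage 1 carried; the burden shifts to the customs bureau.
Stage 2 — burden on customs bureau; standard: a more-likely-than-not showing (weight is at least 55).
    (c): 55 ≥ 55 [met]
  All elements met. The burden passes to the importer.
Stage 3 — burden on importer; standard: a more-likely-than-not showing (weight is at least 55).
    (d): 63 (customs bureau's 7 disregarded) ≥ 55 [met]
  Stage 3 carried; the final stage is satisfied.
With every stage satisfied, the importer prevails.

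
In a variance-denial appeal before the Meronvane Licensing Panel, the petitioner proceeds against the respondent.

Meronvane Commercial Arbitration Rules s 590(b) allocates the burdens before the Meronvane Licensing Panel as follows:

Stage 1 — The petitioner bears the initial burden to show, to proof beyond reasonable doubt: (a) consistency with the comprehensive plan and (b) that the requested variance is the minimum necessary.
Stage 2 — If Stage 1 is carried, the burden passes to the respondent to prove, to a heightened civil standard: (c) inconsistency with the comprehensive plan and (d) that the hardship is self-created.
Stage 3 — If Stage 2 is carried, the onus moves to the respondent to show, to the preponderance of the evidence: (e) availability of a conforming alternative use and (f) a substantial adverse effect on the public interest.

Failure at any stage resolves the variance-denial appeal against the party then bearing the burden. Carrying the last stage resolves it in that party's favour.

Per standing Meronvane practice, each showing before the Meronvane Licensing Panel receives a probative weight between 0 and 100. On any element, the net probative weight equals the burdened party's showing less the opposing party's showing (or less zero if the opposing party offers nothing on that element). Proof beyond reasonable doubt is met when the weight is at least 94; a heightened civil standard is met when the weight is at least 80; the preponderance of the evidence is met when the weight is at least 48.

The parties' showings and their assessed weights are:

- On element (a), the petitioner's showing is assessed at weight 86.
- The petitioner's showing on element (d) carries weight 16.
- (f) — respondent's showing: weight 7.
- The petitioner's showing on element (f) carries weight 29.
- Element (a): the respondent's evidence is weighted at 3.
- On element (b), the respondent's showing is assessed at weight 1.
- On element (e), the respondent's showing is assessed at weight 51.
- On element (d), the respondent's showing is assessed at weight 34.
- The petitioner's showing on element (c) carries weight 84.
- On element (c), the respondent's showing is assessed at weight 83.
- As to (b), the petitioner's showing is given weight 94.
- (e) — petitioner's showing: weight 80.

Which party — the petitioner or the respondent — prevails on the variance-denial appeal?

Stage 1 — burden on petitioner; standard: proof beyond reasonable doubt (weight is at least 94).
    (a): 86 − 3 = 83 < 94 [not met]
    (b): 94 − 1 = 93 < 94 [not met]
  Not every element is met, so the petitioner fails to carry Stage 1.
The analysis ends at Stage 1; the respondent prevails.

respondent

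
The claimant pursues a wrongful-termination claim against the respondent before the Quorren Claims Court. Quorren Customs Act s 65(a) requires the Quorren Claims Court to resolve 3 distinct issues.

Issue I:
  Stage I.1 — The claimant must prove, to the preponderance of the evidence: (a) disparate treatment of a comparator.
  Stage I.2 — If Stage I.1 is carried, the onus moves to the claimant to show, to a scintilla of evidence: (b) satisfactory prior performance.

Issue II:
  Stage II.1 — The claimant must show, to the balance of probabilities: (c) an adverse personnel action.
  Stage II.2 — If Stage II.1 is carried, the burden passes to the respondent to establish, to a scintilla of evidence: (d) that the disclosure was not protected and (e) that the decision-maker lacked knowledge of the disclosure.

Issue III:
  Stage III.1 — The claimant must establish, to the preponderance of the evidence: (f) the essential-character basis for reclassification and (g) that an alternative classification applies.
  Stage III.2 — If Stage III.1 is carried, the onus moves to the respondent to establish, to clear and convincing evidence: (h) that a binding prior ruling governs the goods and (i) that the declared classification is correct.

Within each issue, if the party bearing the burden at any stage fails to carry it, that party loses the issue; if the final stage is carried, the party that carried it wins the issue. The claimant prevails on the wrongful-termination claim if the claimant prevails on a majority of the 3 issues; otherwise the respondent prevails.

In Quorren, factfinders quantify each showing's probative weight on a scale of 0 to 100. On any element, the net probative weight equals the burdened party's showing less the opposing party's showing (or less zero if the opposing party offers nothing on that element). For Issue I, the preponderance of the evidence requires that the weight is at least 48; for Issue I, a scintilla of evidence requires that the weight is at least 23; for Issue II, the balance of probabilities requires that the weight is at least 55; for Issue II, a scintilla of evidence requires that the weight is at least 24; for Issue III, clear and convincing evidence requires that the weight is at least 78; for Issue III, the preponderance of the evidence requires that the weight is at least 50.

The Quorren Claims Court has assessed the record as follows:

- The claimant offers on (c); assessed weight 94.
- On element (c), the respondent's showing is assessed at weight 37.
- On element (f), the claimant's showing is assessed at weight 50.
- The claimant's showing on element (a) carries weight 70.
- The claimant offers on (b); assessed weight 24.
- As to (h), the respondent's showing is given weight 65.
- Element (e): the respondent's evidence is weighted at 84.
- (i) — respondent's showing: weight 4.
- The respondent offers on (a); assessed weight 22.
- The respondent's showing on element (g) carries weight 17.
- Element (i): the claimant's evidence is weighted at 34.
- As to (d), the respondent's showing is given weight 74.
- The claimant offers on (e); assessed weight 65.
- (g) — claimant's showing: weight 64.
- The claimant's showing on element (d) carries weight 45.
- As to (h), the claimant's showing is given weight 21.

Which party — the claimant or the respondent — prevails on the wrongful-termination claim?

claimant

— Issue I —
Stage I.1 (claimant, the preponderance of the evidence, weight is at least 48): (a) net 70−22=48 ≥ 48 — meets.
  All elements met. The claimant retains the burden for Stage I.2.
Stage I.2 (claimant, a scintilla of evidence, weight is at least 23): (b) 24 ≥ 23 — meets.
  The claimant carries the last stage.
Every stage carried; the claimant prevails on this issue.
— Issue II —
Stage II.1 — burden on claimant; standard: the balance of probabilities (weight is at least 55).
    (c): 94 − 37 = 57 ≥ 55 [met]
  Stage II.1 is satisfied; the onus moves to the respondent.
Stage II.2 — burden on respondent; standard: a scintilla of evidence (weight is at least 24).
    (d): 74 − 45 = 29 ≥ 24 [met]
    (e): 84 − 65 = 19 < 24 [not met]
  Stage II.2 not carried; the respondent fails its burden.
So the claimant prevails on this issue.
— Issue III —
Stage III.1 (claimant, the preponderance of the evidence, weight is at least 50): (f) 50 ≥ 50 — meets; (g) net 64−17=47 < 50 — fails.
  Not every element is met, so the claimant fails to carry Stage III.1.
The respondent prevails on this issue.
Per-issue: Issue I → claimant; Issue II → claimant; Issue III → respondent. The claimant must prevail on a majority of issues; overall, the claimant prevails.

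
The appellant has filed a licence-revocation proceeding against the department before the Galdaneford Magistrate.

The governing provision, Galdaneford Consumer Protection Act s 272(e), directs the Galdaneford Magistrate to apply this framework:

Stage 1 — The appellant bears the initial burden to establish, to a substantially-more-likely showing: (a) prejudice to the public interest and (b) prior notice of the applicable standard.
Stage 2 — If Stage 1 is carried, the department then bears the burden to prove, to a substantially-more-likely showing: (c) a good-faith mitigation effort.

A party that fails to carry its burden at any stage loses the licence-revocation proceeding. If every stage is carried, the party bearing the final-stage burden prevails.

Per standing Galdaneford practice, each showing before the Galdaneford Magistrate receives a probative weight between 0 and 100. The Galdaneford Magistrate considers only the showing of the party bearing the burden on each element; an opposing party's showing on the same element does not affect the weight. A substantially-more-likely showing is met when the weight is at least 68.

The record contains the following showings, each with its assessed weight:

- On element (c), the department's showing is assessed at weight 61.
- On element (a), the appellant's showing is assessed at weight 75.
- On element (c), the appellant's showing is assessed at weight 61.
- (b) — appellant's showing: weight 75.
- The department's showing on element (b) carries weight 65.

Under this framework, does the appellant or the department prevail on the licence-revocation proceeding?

appellant

Stage 1 — burden on appellant; standard: a substantially-more-likely showing (weight is at least 68).
    (a): 75 ≥ 68 [met]
    (b): 75 (department's 65 disregarded) ≥ 68 [met]
  All elements met. The burden passes to the department.
Stage 2 — burden on department; standard: a substantially-more-likely showing (weight is at least 68).
    (c): 61 (appellant's 61 disregarded) < 68 [not met]
  Not every element is met, so the department fails to carry Stage 2.
The analysis ends at Stage 2; the appellant prevails.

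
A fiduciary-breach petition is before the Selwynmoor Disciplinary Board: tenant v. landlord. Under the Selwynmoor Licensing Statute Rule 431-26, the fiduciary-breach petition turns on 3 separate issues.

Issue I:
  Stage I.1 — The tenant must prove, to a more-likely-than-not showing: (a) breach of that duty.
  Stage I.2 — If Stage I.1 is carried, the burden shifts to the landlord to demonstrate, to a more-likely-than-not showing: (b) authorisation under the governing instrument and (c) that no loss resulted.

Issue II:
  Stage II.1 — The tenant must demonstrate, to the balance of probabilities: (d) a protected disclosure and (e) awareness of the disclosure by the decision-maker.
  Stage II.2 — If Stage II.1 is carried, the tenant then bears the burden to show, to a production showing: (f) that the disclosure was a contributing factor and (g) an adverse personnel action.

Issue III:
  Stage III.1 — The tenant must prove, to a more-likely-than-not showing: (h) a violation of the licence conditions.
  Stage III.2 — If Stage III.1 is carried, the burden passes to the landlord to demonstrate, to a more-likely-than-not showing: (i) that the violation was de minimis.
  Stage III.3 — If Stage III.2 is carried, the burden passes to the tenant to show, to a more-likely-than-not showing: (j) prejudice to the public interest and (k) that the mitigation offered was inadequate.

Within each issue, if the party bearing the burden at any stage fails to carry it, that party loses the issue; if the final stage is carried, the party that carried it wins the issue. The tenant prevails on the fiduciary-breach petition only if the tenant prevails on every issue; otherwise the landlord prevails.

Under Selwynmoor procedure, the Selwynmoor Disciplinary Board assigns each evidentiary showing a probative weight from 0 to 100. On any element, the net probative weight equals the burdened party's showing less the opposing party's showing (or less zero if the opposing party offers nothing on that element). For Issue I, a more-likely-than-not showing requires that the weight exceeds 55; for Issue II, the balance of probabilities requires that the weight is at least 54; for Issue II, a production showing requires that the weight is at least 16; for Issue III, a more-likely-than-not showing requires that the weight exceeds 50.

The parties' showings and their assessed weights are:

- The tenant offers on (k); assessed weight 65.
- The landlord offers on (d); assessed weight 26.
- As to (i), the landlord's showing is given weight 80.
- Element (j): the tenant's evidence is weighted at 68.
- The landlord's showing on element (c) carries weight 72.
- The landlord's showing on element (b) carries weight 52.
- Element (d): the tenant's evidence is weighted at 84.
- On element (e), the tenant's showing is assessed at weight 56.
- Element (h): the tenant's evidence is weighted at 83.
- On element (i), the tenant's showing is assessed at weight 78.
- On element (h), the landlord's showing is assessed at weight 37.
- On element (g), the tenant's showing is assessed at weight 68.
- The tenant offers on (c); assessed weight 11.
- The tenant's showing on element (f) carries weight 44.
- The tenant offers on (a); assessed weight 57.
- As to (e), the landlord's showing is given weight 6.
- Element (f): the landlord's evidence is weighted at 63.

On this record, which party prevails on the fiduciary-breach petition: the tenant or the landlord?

landlord

— Issue I —
Stage I.1 — burden on tenant; standard: a more-likely-than-not showing (weight exceeds 55).
    (a): 57 > 55 [met]
  Stage I.1 is satisfied; the onus moves to the landlord.
Stage I.2 — burden on landlord; standard: a more-likely-than-not showing (weight exceeds 55).
    (b): 52 ≤ 55 [not met]
    (c): 72 − 11 = 61 > 55 [met]
  The landlord does not carry Stage I.2.
So the tenant prevails on this issue.
— Issue II —
Stage II.1 (tenant, the balance of probabilities, weight is at least 54): (d) net 84−26=58 ≥ 54 — meets; (e) net 56−6=50 < 54 — fails.
  Stage II.1 not carried; the tenant fails its burden.
The analysis ends at Stage II.1; the landlord prevails on this issue.
— Issue III —
At Stage III.1 the tenant must meet a more-likely-than-not showing (weight exceeds 50): on (h) the weight is 83 less the opposing 37 gives net 46, ≤ 50, so (h) does not meet the standard.
  Stage III.1 not carried; the tenant fails its burden.
The landlord prevails on this issue.
Per-issue: Issue I → tenant; Issue II → landlord; Issue III → landlord. The tenant must prevail on every issue; overall, the landlord prevails.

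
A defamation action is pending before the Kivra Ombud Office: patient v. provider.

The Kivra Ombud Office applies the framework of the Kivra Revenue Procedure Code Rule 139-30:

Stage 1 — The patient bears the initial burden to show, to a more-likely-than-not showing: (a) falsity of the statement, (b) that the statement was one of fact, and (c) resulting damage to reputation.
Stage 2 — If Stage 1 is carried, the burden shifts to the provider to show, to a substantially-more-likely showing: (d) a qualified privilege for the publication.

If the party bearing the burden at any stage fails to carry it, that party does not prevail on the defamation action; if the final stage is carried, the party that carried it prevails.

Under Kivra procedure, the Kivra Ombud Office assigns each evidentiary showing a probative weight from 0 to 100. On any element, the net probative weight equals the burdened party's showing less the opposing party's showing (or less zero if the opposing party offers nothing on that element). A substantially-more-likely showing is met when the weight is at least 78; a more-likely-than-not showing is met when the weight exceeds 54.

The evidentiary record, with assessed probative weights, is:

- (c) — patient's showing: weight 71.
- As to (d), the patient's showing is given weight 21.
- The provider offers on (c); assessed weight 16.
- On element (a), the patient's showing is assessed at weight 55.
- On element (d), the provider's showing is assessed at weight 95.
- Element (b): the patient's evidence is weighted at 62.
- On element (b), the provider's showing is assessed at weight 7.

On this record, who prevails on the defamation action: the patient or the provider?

At Stage 1 the patient must meet a more-likely-than-not showing (weight exceeds 54): on (a) the weight is 55, which does exceed 54, so (a) meets the standard; on (b) the weight is 62 less the opposing 7 gives net 55, which does exceed 54, so (b) meets the standard; on (c) the weight is 71 less the opposing 16 gives net 55, > 54, so (c) meets the standard.
  Stage 1 is satisfied; the onus moves to the provider.
At Stage 2 the provider must meet a substantially-more-likely showing (weight is at least 78): on (d) the weight is 95 less the opposing 21 gives net 74, which does not reach 78, so (d) does not meet the standard.
  Stage 2 not carried; the provider fails its burden.
So the patient prevails.

patient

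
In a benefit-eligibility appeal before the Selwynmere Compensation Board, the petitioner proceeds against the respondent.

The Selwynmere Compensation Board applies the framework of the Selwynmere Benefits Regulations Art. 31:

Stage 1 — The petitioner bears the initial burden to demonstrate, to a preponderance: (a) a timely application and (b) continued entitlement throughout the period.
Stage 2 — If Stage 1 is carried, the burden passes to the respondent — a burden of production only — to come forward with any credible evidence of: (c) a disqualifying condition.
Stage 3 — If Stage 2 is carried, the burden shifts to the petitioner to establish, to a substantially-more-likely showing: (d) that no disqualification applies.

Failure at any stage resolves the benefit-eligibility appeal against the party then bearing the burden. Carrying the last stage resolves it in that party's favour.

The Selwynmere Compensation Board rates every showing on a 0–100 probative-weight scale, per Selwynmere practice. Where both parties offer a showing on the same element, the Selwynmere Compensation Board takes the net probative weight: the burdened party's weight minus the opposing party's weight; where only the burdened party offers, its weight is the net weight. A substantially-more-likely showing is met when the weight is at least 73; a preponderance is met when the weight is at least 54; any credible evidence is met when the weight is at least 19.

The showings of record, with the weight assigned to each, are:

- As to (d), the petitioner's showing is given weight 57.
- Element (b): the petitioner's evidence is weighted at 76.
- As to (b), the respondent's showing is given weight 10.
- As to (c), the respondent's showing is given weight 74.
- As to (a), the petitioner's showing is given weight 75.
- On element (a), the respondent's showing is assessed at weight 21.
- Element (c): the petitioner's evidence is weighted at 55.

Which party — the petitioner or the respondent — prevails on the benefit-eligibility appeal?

respondent

At Stage 1 the petitioner must meet a preponderance (weight is at least 54): on (a) the weight is 75 less the opposing 21 gives net 54, ≥ 54, so (a) meets the standard; on (b) the weight is 76 less the opposing 10 gives net 66, ≥ 54, so (b) meets the standard.
  Stage 1 is satisfied; the onus moves to the respondent.
At Stage 2 the respondent must meet any credible evidence (weight is at least 19): on (c) the weight is 74 less the opposing 55 gives net 19, ≥ 19, so (c) meets the standard.
  The respondent carries Stage 2; the petitioner now bears the burden.
At Stage 3 the petitioner must meet a substantially-more-likely showing (weight is at least 73): on (d) the weight is 57, < 73, so (d) does not meet the standard.
  Not every element is met, so the petitioner fails to carry Stage 3.
So the respondent prevails.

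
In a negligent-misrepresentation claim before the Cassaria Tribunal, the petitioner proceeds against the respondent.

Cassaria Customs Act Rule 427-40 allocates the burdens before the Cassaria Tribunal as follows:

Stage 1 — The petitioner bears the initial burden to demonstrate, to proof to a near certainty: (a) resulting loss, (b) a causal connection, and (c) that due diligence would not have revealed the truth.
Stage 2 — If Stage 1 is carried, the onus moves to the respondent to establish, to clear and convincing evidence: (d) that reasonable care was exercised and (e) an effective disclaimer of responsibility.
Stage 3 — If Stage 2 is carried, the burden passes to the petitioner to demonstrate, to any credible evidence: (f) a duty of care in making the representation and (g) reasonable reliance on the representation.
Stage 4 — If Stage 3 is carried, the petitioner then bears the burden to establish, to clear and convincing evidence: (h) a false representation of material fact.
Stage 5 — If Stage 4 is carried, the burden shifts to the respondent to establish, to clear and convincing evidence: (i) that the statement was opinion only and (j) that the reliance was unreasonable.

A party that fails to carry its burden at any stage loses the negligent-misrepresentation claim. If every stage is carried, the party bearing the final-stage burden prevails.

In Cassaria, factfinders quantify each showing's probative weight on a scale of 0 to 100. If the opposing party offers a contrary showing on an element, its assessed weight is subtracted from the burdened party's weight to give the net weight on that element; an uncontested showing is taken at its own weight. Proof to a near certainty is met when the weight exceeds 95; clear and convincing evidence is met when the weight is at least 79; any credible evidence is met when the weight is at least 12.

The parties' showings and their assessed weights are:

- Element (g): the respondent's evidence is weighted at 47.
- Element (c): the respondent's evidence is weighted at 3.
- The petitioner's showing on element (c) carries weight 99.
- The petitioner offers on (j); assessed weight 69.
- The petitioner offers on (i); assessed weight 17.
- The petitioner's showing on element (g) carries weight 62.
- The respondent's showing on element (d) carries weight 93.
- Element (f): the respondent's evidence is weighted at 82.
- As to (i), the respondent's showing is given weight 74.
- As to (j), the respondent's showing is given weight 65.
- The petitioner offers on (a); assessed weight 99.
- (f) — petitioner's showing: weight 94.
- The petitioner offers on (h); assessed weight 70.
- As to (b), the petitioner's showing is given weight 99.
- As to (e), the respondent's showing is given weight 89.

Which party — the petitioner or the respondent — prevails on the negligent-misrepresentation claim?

respondent

Stage 1 (petitioner, proof to a near certainty, weight exceeds 95): (a) 99 > 95 — meets; (b) 99 > 95 — meets; (c) net 99−3=96 > 95 — meets.
  All elements met. The burden passes to the respondent.
Stage 2 (respondent, clear and convincing evidence, weight is at least 79): (d) 93 ≥ 79 — meets; (e) 89 ≥ 79 — meets.
  Stage 2 is satisfied; the onus moves to the petitioner.
Stage 3 (petitioner, any credible evidence, weight is at least 12): (f) net 94−82=12 ≥ 12 — meets; (g) net 62−47=15 ≥ 12 — meets.
  Stage 3 carried; the burden remains with the petitioner.
Stage 4 (petitioner, clear and convincing evidence, weight is at least 79): (h) 70 < 79 — fails.
  Not every element is met, so the petitioner fails to carry Stage 4.
So the respondent prevails.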